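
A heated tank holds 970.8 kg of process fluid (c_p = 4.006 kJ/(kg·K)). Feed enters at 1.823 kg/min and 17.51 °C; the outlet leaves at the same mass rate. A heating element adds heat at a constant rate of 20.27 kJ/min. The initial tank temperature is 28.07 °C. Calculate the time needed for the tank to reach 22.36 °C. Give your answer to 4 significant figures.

Unsteady energy balance on the tank contents: M c_p dT/dt = ṁ c_p (T_in − T) + 20.27.
τ = M/ṁ = 532.529 min; T_ss = T_in + Q̇/(ṁ c_p) = 20.2856 °C.
T(t) = T_ss + (T₀ − T_ss) e^(−t/τ). Set T = 22.36:
e^(−t/τ) = (22.36 − 20.2856)/(28.07 − 20.2856) = 0.266482
t = −532.529 · ln(0.266482) = 704.242 min.

704.2 min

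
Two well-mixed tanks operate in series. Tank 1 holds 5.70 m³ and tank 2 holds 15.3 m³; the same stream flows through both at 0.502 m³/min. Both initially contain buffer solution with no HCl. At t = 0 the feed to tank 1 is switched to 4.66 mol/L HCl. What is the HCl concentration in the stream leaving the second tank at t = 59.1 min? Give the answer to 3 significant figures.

3.61 mol/L

Each tank obeys Vᵢ dCᵢ/dt = Q(Cᵢ₋₁ − Cᵢ), so τᵢ = Vᵢ/Q.
τ₁ = 5.70/0.502 = 11.355 min; τ₂ = 15.3/0.502 = 30.478 min.
Tank 1: C₁ = C_in(1 − e^(−t/τ₁)). Tank 2 (τ₁ ≠ τ₂): C₂ = C_in[1 − (τ₁ e^(−t/τ₁) − τ₂ e^(−t/τ₂))/(τ₁ − τ₂)].
At t = 59.1: e^(−t/τ₁) = 0.0054893, e^(−t/τ₂) = 0.14383.
C₂ = 4.66·[1 − (11.355·0.0054893 − 30.478·0.14383)/(-19.124)] = 4.66·0.77402 = 3.6070 mol/L.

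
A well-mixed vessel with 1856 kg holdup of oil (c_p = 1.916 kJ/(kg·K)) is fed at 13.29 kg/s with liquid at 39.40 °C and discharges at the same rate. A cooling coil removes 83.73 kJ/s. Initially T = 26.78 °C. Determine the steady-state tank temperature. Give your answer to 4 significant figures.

36.11 °C

Heat balance on the well-mixed liquid: M c_p dT/dt = ṁ c_p (T_in − T) − 83.73.
At steady state dT/dt = 0 ⇒ T_ss = T_in − Q̇/(ṁ c_p) = 39.40 − 83.73/(13.29·1.916) = 36.1118 °C.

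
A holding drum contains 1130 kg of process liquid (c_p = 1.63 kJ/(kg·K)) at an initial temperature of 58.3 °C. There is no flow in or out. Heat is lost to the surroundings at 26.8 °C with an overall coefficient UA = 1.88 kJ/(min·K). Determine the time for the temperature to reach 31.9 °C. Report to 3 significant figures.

1780 min

M c_p dT/dt = −UA(T − T_amb).
τ = M c_p/UA = 979.73 min; T_ss = T_amb = 26.800 °C.
T(t) = T_ss + (T₀ − T_ss)e^(−t/τ); set T = 31.9:
t = −τ ln[(T − T_ss)/(T₀ − T_ss)] = −979.73 · ln(0.16190) = 1783.8 min.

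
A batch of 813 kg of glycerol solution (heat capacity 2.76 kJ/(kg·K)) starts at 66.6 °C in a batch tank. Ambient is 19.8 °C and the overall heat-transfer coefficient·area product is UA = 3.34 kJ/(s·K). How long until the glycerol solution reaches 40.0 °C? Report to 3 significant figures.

Unsteady energy balance on the tank contents: M c_p dT/dt = −UA(T − T_amb).
τ = M c_p/UA = 671.82 s; T_ss = T_amb = 19.800 °C.
T(t) = T_ss + (T₀ − T_ss)e^(−t/τ); set T = 40.0:
t = −τ ln[(T − T_ss)/(T₀ − T_ss)] = −671.82 · ln(0.43162) = 564.46 s.

564 s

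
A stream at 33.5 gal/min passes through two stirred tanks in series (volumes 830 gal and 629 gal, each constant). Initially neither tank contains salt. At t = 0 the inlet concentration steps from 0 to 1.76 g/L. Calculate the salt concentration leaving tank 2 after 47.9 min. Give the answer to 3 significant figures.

1.14 g/L

Time constants: τᵢ = Vᵢ/Q for each well-mixed tank.
τ₁ = 830/33.5 = 24.776 min; τ₂ = 629/33.5 = 18.776 min.
Solving the cascade with C₁(0)=C₂(0)=0 gives C₂(t) = C_in[1 − (τ₁ e^(−t/τ₁) − τ₂ e^(−t/τ₂))/(τ₁ − τ₂)].
At t = 47.9: e^(−t/τ₁) = 0.14467, e^(−t/τ₂) = 0.077995.
C₂ = 1.76·[1 − (24.776·0.14467 − 18.776·0.077995)/(6.0000)] = 1.76·0.64669 = 1.1382 g/L.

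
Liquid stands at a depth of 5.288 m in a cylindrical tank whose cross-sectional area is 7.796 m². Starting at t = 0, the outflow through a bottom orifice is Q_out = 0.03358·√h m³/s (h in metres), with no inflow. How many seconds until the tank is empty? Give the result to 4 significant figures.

1068 s

A dh/dt = −Q_out = −0.03358 √h.
Separate and integrate: 2(√h − √h₀) = −(0.03358/A) t.
Set h = 0: 2√h₀ = (0.03358/A) t_empty ⇒ t_empty = 2A√h₀/0.03358.
t_empty = 2·7.796·√5.288/0.03358 = 15.5920·2.29957/0.03358 = 1067.74 s.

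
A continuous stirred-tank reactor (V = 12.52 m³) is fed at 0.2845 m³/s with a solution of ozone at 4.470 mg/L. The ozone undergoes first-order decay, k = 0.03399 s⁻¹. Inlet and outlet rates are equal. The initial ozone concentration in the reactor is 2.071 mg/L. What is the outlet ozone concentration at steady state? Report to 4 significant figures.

1.791 mg/L

Accumulation = in − out − consumed: V dC/dt = Q C_in − Q C − k V C.
At steady state: 0 = Q C_in − (Q + kV) C_ss, so C_ss = Q C_in/(Q + kV).
C_ss = 0.2845·4.470/(0.2845 + 0.03399·12.52) = 1.27171/0.710055 = 1.79101 mg/L.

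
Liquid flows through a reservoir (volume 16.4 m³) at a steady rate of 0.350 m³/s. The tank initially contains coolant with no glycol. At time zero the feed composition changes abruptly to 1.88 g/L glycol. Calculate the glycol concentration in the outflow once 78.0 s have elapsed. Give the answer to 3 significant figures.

1.52 g/L

Unsteady species balance (constant V, well mixed): V dC/dt = Q(C_in − C).
So dC/dt = (C_in − C)/τ with τ = V/Q = 16.4/0.350 = 46.857 s.
Integrating: C(t) = C_in + (C₀ − C_in) e^(−t/τ).
C(78.0) = 1.88 + (0 − 1.88)·e^(−78.0/46.857) = 1.88 + (-1.8800)·0.18926 = 1.5242 g/L.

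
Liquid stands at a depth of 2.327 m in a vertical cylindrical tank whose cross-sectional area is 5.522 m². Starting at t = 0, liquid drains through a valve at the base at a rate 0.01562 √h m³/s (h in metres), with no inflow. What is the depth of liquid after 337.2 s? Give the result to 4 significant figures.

A dh/dt = −Q_out = −0.01562 √h.
Separate and integrate: 2(√h − √h₀) = −(0.01562/A) t.
√h = √2.327 − 0.01562·337.2/(2·5.522) = 1.52545 − 0.476916 = 1.04853.
h = 1.04853² = 1.09942 m.

1.099 m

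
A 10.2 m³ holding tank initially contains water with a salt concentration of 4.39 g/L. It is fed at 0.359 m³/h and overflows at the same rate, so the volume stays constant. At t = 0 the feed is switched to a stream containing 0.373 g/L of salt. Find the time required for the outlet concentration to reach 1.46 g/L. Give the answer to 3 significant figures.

Species balance on the tank: V dC/dt = Q(C_in − C), so τ = V/Q = 28.412 h.
C(t) = C_in + (C₀ − C_in) e^(−t/τ). Set C = 1.46 and solve for t:
e^(−t/τ) = (C − C_in)/(C₀ − C_in) = (1.46 − 0.373)/(4.39 − 0.373) = 0.27060
t = −τ ln(…) = 28.412 × 1.3071 = 37.138 h.

37.1 h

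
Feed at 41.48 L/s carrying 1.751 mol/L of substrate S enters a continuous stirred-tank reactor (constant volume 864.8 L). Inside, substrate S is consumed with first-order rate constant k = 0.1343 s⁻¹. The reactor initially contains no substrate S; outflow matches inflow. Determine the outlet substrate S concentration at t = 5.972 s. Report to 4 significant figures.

V dC/dt = Q(C_in − C) − k V C.
This is linear with rate a = Q/V + k = 0.182265 s⁻¹.
C_ss = Q C_in/(Q + kV) = 0.460793 mol/L; C(t) = C_ss + (C₀ − C_ss) e^(−a t).
C(5.972) = 0.460793 + (-0.460793)·e^(−0.182265·5.972) = 0.460793 + (-0.460793)·0.336726 = 0.305632 mol/L.

0.3056 mol/L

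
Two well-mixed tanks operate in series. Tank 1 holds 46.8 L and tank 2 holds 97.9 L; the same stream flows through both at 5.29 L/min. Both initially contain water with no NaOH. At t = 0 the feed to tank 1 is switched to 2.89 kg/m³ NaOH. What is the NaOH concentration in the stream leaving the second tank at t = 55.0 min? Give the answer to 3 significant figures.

2.61 kg/m³

Each tank obeys Vᵢ dCᵢ/dt = Q(Cᵢ₋₁ − Cᵢ), so τᵢ = Vᵢ/Q.
τ₁ = 46.8/5.29 = 8.8469 min; τ₂ = 97.9/5.29 = 18.507 min.
Tank 1: C₁ = C_in(1 − e^(−t/τ₁)). Tank 2 (τ₁ ≠ τ₂): C₂ = C_in[1 − (τ₁ e^(−t/τ₁) − τ₂ e^(−t/τ₂))/(τ₁ − τ₂)].
At t = 55.0: e^(−t/τ₁) = 0.0019955, e^(−t/τ₂) = 0.051205.
C₂ = 2.89·[1 − (8.8469·0.0019955 − 18.507·0.051205)/(-9.6597)] = 2.89·0.90373 = 2.6118 kg/m³.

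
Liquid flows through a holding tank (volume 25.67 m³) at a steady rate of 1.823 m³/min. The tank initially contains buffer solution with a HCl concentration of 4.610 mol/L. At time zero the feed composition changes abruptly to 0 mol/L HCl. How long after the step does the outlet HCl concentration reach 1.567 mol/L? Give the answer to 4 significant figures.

15.19 min

Mass balance on the solute (V constant): V dC/dt = Q(C_in − C), so τ = V/Q = 14.0812 min.
C(t) = C_in + (C₀ − C_in) e^(−t/τ). Set C = 1.567 and solve for t:
e^(−t/τ) = (C − C_in)/(C₀ − C_in) = (1.567 − 0)/(4.610 − 0) = 0.339913
t = −τ ln(…) = 14.0812 × 1.07906 = 15.1945 min.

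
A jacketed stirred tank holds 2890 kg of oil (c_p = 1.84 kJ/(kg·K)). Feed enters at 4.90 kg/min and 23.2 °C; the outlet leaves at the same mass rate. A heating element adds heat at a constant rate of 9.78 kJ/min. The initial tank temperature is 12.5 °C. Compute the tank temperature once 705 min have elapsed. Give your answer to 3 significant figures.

M c_p dT/dt = ṁ c_p (T_in − T) + Q̇.
τ = M/ṁ = 589.80 min; T_ss = T_in + Q̇/(ṁ c_p) = 23.2 + 9.78/(4.90·1.84) = 24.285 °C.
T approaches T_ss exponentially: T(t) = T_ss + (T₀ − T_ss) e^(−t/τ).
T(705) = 24.285 + (-11.785)·e^(−705/589.80) = 24.285 + (-11.785)·0.30260 = 20.719 °C.

20.7 °C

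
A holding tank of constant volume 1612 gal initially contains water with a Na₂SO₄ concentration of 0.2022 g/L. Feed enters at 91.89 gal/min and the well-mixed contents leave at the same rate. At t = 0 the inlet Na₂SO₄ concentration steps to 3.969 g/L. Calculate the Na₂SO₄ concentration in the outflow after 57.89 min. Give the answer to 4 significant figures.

Species balance on the tank: V dC/dt = Q(C_in − C).
Rewrite as dC/dt + C/τ = C_in/τ, τ = V/Q = 17.5427 min.
This is linear first-order; C(t) = C_in + (C₀ − C_in) e^(−t/τ).
C(57.89) = 3.969 + (0.2022 − 3.969)·e^(−57.89/17.5427) = 3.969 + (-3.76680)·0.0368852 = 3.83006 g/L.

3.830 g/L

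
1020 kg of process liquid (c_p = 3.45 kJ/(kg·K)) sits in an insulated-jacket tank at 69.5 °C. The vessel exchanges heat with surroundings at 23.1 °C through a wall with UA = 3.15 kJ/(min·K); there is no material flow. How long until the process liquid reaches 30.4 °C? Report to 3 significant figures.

Heat balance on the well-mixed liquid: M c_p dT/dt = −UA(T − T_amb).
τ = M c_p/UA = 1117.1 min; T_ss = T_amb = 23.100 °C.
T(t) = T_ss + (T₀ − T_ss)e^(−t/τ); set T = 30.4:
t = −τ ln[(T − T_ss)/(T₀ − T_ss)] = −1117.1 · ln(0.15733) = 2066.1 min.

2070 min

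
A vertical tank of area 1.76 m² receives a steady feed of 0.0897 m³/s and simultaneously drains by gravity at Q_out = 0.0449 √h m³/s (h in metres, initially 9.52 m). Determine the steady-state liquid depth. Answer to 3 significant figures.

3.99 m

A dh/dt = Q_in − 0.0449 √h. Steady state requires inflow = outflow:
Q_in = 0.0449 √h_ss ⇒ √h_ss = 0.0897/0.0449 = 1.9978.
h_ss = 1.9978² = 3.9911 m. (Since h₀ = 9.52 m > h_ss, the level will fall toward this value.)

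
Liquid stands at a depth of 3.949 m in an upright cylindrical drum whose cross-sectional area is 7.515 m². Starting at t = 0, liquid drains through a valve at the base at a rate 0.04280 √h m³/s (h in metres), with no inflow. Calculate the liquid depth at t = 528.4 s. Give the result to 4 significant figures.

0.2328 m

Accumulation of liquid (constant cross-section A): A dh/dt = −0.04280 √h.
Separate and integrate: 2(√h − √h₀) = −(0.04280/A) t.
√h = √3.949 − 0.04280·528.4/(2·7.515) = 1.98721 − 1.50469 = 0.482517.
h = 0.482517² = 0.232823 m.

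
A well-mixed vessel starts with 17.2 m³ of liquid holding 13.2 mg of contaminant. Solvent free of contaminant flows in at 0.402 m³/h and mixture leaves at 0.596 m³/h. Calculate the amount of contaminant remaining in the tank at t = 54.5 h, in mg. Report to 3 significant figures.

Total volume: dV/dt = Q_in − Q_out = -0.19400 m³/h, so V(t) = 17.2 − 0.19400 t and V(54.5) = 6.6270 m³.
No contaminant enters, so dm/dt = −Q_out · (m/V).
dm/m = −Q_out dt/(V₀ − 0.19400 t); integrating gives ln(m/m₀) = −(Q_out/(Q_in−Q_out)) ln(V/V₀).
m = m₀ (V₀/V)^(Q_out/(Q_in−Q_out)) = 13.2 × (17.2/6.6270)^(-3.0722) = 0.70477 mg.

0.705 mg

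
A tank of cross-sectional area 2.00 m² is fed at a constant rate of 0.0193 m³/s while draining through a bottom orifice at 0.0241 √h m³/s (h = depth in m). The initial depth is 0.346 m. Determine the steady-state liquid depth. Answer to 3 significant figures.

A dh/dt = Q_in − 0.0241 √h. Steady state requires inflow = outflow:
Q_in = 0.0241 √h_ss ⇒ √h_ss = 0.0193/0.0241 = 0.80083.
h_ss = 0.80083² = 0.64133 m. (Since h₀ = 0.346 m < h_ss, the level will rise toward this value.)

0.641 m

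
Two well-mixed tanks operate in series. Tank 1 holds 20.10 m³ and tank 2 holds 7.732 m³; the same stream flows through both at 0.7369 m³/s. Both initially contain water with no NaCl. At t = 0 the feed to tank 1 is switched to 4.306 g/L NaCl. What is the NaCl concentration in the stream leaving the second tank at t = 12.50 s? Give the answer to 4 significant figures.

0.6985 g/L

Each tank obeys Vᵢ dCᵢ/dt = Q(Cᵢ₋₁ − Cᵢ), so τᵢ = Vᵢ/Q.
τ₁ = 20.10/0.7369 = 27.2764 s; τ₂ = 7.732/0.7369 = 10.4926 s.
Tank 1: C₁ = C_in(1 − e^(−t/τ₁)). Tank 2 (τ₁ ≠ τ₂): C₂ = C_in[1 − (τ₁ e^(−t/τ₁) − τ₂ e^(−t/τ₂))/(τ₁ − τ₂)].
At t = 12.50: e^(−t/τ₁) = 0.632376, e^(−t/τ₂) = 0.303821.
C₂ = 4.306·[1 − (27.2764·0.632376 − 10.4926·0.303821)/(16.7838)] = 4.306·0.162224 = 0.698538 g/L.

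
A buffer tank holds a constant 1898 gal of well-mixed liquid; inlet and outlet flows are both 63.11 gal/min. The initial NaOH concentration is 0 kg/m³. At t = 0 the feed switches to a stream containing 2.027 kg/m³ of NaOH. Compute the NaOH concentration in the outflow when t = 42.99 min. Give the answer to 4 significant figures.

Mass balance on the solute (V constant): V dC/dt = Q(C_in − C).
So dC/dt = (C_in − C)/τ with τ = V/Q = 1898/63.11 = 30.0745 min.
Integrating: C(t) = C_in + (C₀ − C_in) e^(−t/τ).
C(42.99) = 2.027 + (0 − 2.027)·e^(−42.99/30.0745) = 2.027 + (-2.02700)·0.239440 = 1.54165 kg/m³.

1.542 kg/m³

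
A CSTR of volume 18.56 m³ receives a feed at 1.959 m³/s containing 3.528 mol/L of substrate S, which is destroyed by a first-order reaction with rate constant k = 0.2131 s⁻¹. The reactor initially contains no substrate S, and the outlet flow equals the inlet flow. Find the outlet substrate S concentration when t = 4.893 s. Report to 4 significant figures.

Accumulation = in − out − consumed: V dC/dt = Q C_in − Q C − k V C.
dC/dt = (Q/V) C_in − (Q/V + k) C; effective rate a = Q/V + k = 0.105550 + 0.2131 = 0.318650 s⁻¹.
C_ss = Q C_in/(Q + kV) = 1.16862 mol/L; C(t) = C_ss + (C₀ − C_ss) e^(−a t).
C(4.893) = 1.16862 + (-1.16862)·e^(−0.318650·4.893) = 1.16862 + (-1.16862)·0.210314 = 0.922839 mol/L.

0.9228 mol/L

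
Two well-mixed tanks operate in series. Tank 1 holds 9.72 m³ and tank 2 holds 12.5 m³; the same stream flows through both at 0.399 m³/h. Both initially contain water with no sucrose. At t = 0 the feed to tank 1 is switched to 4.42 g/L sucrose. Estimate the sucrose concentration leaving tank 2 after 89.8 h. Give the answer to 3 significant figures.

3.68 g/L

Species balance on tank i: dCᵢ/dt = (Cᵢ₋₁ − Cᵢ)/τᵢ with τᵢ = Vᵢ/Q.
τ₁ = 9.72/0.399 = 24.361 h; τ₂ = 12.5/0.399 = 31.328 h.
Tank 1: C₁ = C_in(1 − e^(−t/τ₁)). Tank 2 (τ₁ ≠ τ₂): C₂ = C_in[1 − (τ₁ e^(−t/τ₁) − τ₂ e^(−t/τ₂))/(τ₁ − τ₂)].
At t = 89.8: e^(−t/τ₁) = 0.025066, e^(−t/τ₂) = 0.056903.
C₂ = 4.42·[1 − (24.361·0.025066 − 31.328·0.056903)/(-6.9674)] = 4.42·0.83179 = 3.6765 g/L.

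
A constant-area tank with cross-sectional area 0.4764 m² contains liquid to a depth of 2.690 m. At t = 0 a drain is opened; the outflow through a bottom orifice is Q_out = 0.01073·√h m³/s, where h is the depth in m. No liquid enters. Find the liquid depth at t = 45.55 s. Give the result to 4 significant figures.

1.270 m

A dh/dt = −Q_out = −0.01073 √h.
Separate and integrate: 2(√h − √h₀) = −(0.01073/A) t.
√h = √2.690 − 0.01073·45.55/(2·0.4764) = 1.64012 − 0.512963 = 1.12716.
h = 1.12716² = 1.27049 m.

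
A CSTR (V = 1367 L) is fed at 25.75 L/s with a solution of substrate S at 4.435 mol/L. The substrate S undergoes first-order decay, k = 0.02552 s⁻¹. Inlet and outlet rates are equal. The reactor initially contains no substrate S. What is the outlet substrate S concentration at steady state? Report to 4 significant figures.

1.883 mol/L

Accumulation = in − out − consumed: V dC/dt = Q C_in − Q C − k V C.
At steady state: 0 = Q C_in − (Q + kV) C_ss, so C_ss = Q C_in/(Q + kV).
C_ss = 25.75·4.435/(25.75 + 0.02552·1367) = 114.201/60.6358 = 1.88340 mol/L.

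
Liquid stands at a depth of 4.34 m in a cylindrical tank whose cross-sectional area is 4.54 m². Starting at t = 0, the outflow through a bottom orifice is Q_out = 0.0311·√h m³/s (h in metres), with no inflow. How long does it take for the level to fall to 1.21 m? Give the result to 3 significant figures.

With no inflow, A dh/dt = −0.0311 √h.
∫ h^(−1/2) dh = −(0.0311/A) ∫ dt, giving 2√h = 2√h₀ − (0.0311/A) t.
t = 2A(√h₀ − √h)/0.0311 = 2·4.54·(√4.34 − √1.21)/0.0311
  = 9.0800 × (2.0833 − 1.1000) / 0.0311 = 287.08 s.

287 s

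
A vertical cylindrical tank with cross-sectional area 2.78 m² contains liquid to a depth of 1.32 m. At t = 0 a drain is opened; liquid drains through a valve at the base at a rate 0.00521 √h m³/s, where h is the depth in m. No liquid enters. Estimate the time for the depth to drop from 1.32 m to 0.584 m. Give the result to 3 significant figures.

411 s

A dh/dt = −Q_out = −0.00521 √h.
This is separable: 2 d(√h)/dt = −0.00521/A, so √h = √h₀ − (0.00521/(2A)) t.
t = 2A(√h₀ − √h)/0.00521 = 2·2.78·(√1.32 − √0.584)/0.00521
  = 5.5600 × (1.1489 − 0.76420) / 0.00521 = 410.56 s.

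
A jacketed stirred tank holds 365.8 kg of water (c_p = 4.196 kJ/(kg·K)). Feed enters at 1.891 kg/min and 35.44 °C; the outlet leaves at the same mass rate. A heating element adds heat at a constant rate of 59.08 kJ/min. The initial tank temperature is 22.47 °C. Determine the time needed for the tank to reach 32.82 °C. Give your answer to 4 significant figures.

136.8 min

Heat balance on the well-mixed liquid: M c_p dT/dt = ṁ c_p (T_in − T) + 59.08.
τ = M/ṁ = 193.443 min; T_ss = T_in + Q̇/(ṁ c_p) = 42.8858 °C.
T(t) = T_ss + (T₀ − T_ss) e^(−t/τ). Set T = 32.82:
e^(−t/τ) = (32.82 − 42.8858)/(22.47 − 42.8858) = 0.493041
t = −193.443 · ln(0.493041) = 136.796 min.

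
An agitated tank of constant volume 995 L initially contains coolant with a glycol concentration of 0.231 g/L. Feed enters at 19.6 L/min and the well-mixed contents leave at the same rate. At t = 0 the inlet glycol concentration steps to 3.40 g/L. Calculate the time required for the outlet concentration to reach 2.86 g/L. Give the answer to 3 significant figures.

89.8 min

Unsteady species balance (constant V, well mixed): V dC/dt = Q(C_in − C), so τ = V/Q = 50.765 min.
C(t) = C_in + (C₀ − C_in) e^(−t/τ). Set C = 2.86 and solve for t:
e^(−t/τ) = (C − C_in)/(C₀ − C_in) = (2.86 − 3.40)/(0.231 − 3.40) = 0.17040
t = −τ ln(…) = 50.765 × 1.7696 = 89.834 min.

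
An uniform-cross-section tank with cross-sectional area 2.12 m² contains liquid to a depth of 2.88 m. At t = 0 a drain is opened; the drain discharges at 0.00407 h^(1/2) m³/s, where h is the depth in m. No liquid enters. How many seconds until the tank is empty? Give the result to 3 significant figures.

A dh/dt = −Q_out = −0.00407 √h.
Separate and integrate: 2(√h − √h₀) = −(0.00407/A) t.
Set h = 0: 2√h₀ = (0.00407/A) t_empty ⇒ t_empty = 2A√h₀/0.00407.
t_empty = 2·2.12·√2.88/0.00407 = 4.2400·1.6971/0.00407 = 1767.9 s.

1770 s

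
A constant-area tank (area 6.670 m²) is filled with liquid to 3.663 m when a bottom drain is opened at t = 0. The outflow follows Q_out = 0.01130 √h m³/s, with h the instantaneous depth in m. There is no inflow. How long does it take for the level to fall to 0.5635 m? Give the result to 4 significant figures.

1373 s

Mass balance (ρ constant): A dh/dt = −0.01130 √h.
This is separable: 2 d(√h)/dt = −0.01130/A, so √h = √h₀ − (0.01130/(2A)) t.
t = 2A(√h₀ − √h)/0.01130 = 2·6.670·(√3.663 − √0.5635)/0.01130
  = 13.3400 × (1.91390 − 0.750666) / 0.01130 = 1373.23 s.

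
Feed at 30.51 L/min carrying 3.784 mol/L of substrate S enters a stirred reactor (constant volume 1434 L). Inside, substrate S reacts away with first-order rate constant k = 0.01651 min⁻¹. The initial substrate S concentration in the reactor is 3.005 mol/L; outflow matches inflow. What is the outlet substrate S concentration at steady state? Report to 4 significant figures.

Species balance: V dC/dt = Q C_in − Q C − k V C.
Steady state (dC/dt = 0): C_ss = Q C_in/(Q + kV) = C_in/(1 + kV/Q).
C_ss = 30.51·3.784/(30.51 + 0.01651·1434) = 115.450/54.1853 = 2.13065 mol/L.

2.131 mol/L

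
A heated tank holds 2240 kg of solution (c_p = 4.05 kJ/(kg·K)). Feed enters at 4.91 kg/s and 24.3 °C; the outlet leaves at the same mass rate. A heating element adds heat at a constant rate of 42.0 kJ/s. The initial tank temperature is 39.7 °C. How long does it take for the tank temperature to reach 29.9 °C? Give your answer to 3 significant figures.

M c_p dT/dt = ṁ c_p (T_in − T) + Q̇.
τ = M/ṁ = 456.21 s; T_ss = T_in + Q̇/(ṁ c_p) = 26.412 °C.
T(t) = T_ss + (T₀ − T_ss) e^(−t/τ). Set T = 29.9:
e^(−t/τ) = (29.9 − 26.412)/(39.7 − 26.412) = 0.26249
t = −456.21 · ln(0.26249) = 610.21 s.

610 s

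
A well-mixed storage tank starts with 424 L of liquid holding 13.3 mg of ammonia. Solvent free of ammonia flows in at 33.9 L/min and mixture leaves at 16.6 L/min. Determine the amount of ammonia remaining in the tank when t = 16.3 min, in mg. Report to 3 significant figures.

Total volume: dV/dt = Q_in − Q_out = 17.300 L/min, so V(t) = 424 + 17.300 t and V(16.3) = 705.99 L.
Solute balance: dm/dt = 0 − Q_out C = −Q_out m/V(t).
Separate: dm/m = −Q_out dt/V(t) ⇒ ln(m/m₀) = −(Q_out/(Q_in−Q_out)) ln(V/V₀).
m = m₀ (V₀/V)^(Q_out/(Q_in−Q_out)) = 13.3 × (424/705.99)^(0.95954) = 8.1541 mg.

8.15 mg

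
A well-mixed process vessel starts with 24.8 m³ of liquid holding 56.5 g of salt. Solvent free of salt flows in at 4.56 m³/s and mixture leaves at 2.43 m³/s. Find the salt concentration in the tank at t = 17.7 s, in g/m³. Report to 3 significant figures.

Total volume: dV/dt = Q_in − Q_out = 2.1300 m³/s, so V(t) = 24.8 + 2.1300 t and V(17.7) = 62.501 m³.
Species balance (pure solvent in): dm/dt = −Q_out · m/V(t).
Separate: dm/m = −Q_out dt/V(t) ⇒ ln(m/m₀) = −(Q_out/(Q_in−Q_out)) ln(V/V₀).
m = m₀ (V₀/V)^(Q_out/(Q_in−Q_out)) = 56.5 × (24.8/62.501)^(1.1408) = 19.682 g.
C = m/V = 19.682/62.501 = 0.31491 g/m³.

0.315 g/m³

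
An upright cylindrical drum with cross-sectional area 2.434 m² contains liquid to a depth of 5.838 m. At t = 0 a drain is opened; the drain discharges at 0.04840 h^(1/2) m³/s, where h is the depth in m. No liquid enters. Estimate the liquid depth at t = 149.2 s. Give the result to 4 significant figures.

0.8701 m

A dh/dt = −Q_out = −0.04840 √h.
This is separable: 2 d(√h)/dt = −0.04840/A, so √h = √h₀ − (0.04840/(2A)) t.
√h = √5.838 − 0.04840·149.2/(2·2.434) = 2.41620 − 1.48342 = 0.932777.
h = 0.932777² = 0.870073 m.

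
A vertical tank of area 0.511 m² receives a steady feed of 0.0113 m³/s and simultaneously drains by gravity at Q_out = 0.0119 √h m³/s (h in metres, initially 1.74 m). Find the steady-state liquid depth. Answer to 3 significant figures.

0.902 m

Accumulation of liquid (constant cross-section A): A dh/dt = Q_in − 0.0119 √h. At steady state dh/dt = 0:
Q_in = 0.0119 √h_ss ⇒ √h_ss = 0.0113/0.0119 = 0.94958.
h_ss = 0.94958² = 0.90170 m. (Since h₀ = 1.74 m > h_ss, the level will fall toward this value.)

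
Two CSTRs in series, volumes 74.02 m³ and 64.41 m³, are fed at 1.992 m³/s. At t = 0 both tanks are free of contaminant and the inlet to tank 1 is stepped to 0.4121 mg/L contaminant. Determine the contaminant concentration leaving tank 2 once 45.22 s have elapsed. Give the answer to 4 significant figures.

Time constants: τᵢ = Vᵢ/Q for each well-mixed tank.
τ₁ = 74.02/1.992 = 37.1586 s; τ₂ = 64.41/1.992 = 32.3343 s.
Tank 1: C₁ = C_in(1 − e^(−t/τ₁)). Tank 2 (τ₁ ≠ τ₂): C₂ = C_in[1 − (τ₁ e^(−t/τ₁) − τ₂ e^(−t/τ₂))/(τ₁ − τ₂)].
At t = 45.22: e^(−t/τ₁) = 0.296134, e^(−t/τ₂) = 0.246964.
C₂ = 0.4121·[1 − (37.1586·0.296134 − 32.3343·0.246964)/(4.82430)] = 0.4121·0.374312 = 0.154254 mg/L.

0.1543 mg/L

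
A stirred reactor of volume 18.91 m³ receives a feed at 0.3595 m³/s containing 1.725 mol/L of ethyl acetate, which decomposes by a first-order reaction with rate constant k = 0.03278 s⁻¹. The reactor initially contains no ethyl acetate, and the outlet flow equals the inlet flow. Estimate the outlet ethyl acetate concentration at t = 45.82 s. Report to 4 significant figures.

0.5742 mol/L

Species balance: V dC/dt = Q C_in − Q C − k V C.
dC/dt = (Q/V) C_in − (Q/V + k) C; effective rate a = Q/V + k = 0.0190111 + 0.03278 = 0.0517911 s⁻¹.
C_ss = Q C_in/(Q + kV) = 0.633201 mol/L; C(t) = C_ss + (C₀ − C_ss) e^(−a t).
C(45.82) = 0.633201 + (-0.633201)·e^(−0.0517911·45.82) = 0.633201 + (-0.633201)·0.0931943 = 0.574190 mol/L.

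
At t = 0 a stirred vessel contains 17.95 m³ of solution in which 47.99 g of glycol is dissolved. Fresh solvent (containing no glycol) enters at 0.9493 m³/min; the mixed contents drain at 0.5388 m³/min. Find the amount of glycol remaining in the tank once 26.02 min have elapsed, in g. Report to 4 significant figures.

26.00 g

Let m(t) be the amount of glycol. Volume: V(t) = V₀ + (Q_in − Q_out) t = 17.95 + 0.410500 t; V(26.02) = 28.6312 m³.
Solute balance: dm/dt = 0 − Q_out C = −Q_out m/V(t).
Separate: dm/m = −Q_out dt/V(t) ⇒ ln(m/m₀) = −(Q_out/(Q_in−Q_out)) ln(V/V₀).
m = m₀ (V₀/V)^(Q_out/(Q_in−Q_out)) = 47.99 × (17.95/28.6312)^(1.31255) = 26.0015 g.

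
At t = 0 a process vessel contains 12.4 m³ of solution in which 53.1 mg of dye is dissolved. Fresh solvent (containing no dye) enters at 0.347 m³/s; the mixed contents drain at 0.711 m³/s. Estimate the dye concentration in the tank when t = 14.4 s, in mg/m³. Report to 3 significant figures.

2.54 mg/m³

Let m(t) be the amount of dye. Volume: V(t) = V₀ + (Q_in − Q_out) t = 12.4 − 0.36400 t; V(14.4) = 7.1584 m³.
No dye enters, so dm/dt = −Q_out · (m/V).
dm/m = −Q_out dt/(V₀ − 0.36400 t); integrating gives ln(m/m₀) = −(Q_out/(Q_in−Q_out)) ln(V/V₀).
m = m₀ (V₀/V)^(Q_out/(Q_in−Q_out)) = 53.1 × (12.4/7.1584)^(-1.9533) = 18.156 mg.
C = m/V = 18.156/7.1584 = 2.5364 mg/m³.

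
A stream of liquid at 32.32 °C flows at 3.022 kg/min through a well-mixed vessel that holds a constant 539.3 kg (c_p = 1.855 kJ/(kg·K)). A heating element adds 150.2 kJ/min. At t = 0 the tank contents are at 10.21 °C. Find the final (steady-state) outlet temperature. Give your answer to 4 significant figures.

59.11 °C

Heat balance on the well-mixed liquid: M c_p dT/dt = ṁ c_p (T_in − T) + 150.2.
At steady state dT/dt = 0 ⇒ T_ss = T_in + Q̇/(ṁ c_p) = 32.32 + 150.2/(3.022·1.855) = 59.1136 °C.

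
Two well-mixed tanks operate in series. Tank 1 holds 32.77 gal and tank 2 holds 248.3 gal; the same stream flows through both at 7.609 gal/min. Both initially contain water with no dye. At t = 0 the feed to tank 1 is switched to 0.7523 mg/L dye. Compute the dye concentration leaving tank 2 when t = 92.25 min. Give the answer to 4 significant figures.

0.7010 mg/L

Each tank obeys Vᵢ dCᵢ/dt = Q(Cᵢ₋₁ − Cᵢ), so τᵢ = Vᵢ/Q.
τ₁ = 32.77/7.609 = 4.30674 min; τ₂ = 248.3/7.609 = 32.6324 min.
Solving the cascade with C₁(0)=C₂(0)=0 gives C₂(t) = C_in[1 − (τ₁ e^(−t/τ₁) − τ₂ e^(−t/τ₂))/(τ₁ − τ₂)].
At t = 92.25: e^(−t/τ₁) = 4.98258e-10, e^(−t/τ₂) = 0.0591935.
C₂ = 0.7523·[1 − (4.30674·4.98258e-10 − 32.6324·0.0591935)/(-28.3257)] = 0.7523·0.931807 = 0.700998 mg/L.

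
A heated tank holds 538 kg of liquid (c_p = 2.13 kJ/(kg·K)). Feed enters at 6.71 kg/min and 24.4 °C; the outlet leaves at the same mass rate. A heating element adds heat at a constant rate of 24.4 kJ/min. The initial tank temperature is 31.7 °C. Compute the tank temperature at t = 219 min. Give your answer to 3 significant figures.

Energy balance: M c_p dT/dt = ṁ c_p (T_in − T) + 24.4.
τ = M/ṁ = 80.179 min; T_ss = T_in + Q̇/(ṁ c_p) = 24.4 + 24.4/(6.71·2.13) = 26.107 °C.
Integrating: T(t) = T_ss + (T₀ − T_ss) e^(−t/τ).
T(219) = 26.107 + (5.5928)·e^(−219/80.179) = 26.107 + (5.5928)·0.065128 = 26.471 °C.

26.5 °C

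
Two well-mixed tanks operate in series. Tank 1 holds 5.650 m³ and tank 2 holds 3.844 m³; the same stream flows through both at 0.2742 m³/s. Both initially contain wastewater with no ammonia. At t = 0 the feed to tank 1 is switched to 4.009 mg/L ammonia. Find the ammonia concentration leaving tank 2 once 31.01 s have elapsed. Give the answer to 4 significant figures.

Each tank obeys Vᵢ dCᵢ/dt = Q(Cᵢ₋₁ − Cᵢ), so τᵢ = Vᵢ/Q.
τ₁ = 5.650/0.2742 = 20.6054 s; τ₂ = 3.844/0.2742 = 14.0190 s.
Solving the cascade with C₁(0)=C₂(0)=0 gives C₂(t) = C_in[1 − (τ₁ e^(−t/τ₁) − τ₂ e^(−t/τ₂))/(τ₁ − τ₂)].
At t = 31.01: e^(−t/τ₁) = 0.222029, e^(−t/τ₂) = 0.109481.
C₂ = 4.009·[1 − (20.6054·0.222029 − 14.0190·0.109481)/(6.58643)] = 4.009·0.538416 = 2.15851 mg/L.

2.159 mg/L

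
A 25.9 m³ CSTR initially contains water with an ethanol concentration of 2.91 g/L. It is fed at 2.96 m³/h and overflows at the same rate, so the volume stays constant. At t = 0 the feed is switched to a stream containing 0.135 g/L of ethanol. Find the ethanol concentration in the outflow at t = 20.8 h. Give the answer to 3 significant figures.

Transient balance on the dissolved component: V dC/dt = Q(C_in − C).
Time constant τ = V/Q = 25.9/2.96 = 8.7500 h.
This is linear first-order; C(t) = C_in + (C₀ − C_in) e^(−t/τ).
C(20.8) = 0.135 + (2.91 − 0.135)·e^(−20.8/8.7500) = 0.135 + (2.7750)·0.092815 = 0.39256 g/L.

0.393 g/L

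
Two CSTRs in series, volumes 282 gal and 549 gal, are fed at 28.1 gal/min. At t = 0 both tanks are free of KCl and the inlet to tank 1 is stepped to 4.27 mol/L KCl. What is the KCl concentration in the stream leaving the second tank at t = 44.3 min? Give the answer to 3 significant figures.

3.42 mol/L

Time constants: τᵢ = Vᵢ/Q for each well-mixed tank.
τ₁ = 282/28.1 = 10.036 min; τ₂ = 549/28.1 = 19.537 min.
Tank 1: C₁ = C_in(1 − e^(−t/τ₁)). Tank 2 (τ₁ ≠ τ₂): C₂ = C_in[1 − (τ₁ e^(−t/τ₁) − τ₂ e^(−t/τ₂))/(τ₁ − τ₂)].
At t = 44.3: e^(−t/τ₁) = 0.012103, e^(−t/τ₂) = 0.10358.
C₂ = 4.27·[1 − (10.036·0.012103 − 19.537·0.10358)/(-9.5018)] = 4.27·0.79981 = 3.4152 mol/L.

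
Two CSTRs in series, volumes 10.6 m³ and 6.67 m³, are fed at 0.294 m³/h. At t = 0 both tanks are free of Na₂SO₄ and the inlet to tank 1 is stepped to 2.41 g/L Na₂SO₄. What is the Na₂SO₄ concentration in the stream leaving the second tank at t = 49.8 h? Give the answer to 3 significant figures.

Species balance on tank i: dCᵢ/dt = (Cᵢ₋₁ − Cᵢ)/τᵢ with τᵢ = Vᵢ/Q.
τ₁ = 10.6/0.294 = 36.054 h; τ₂ = 6.67/0.294 = 22.687 h.
Solving the cascade with C₁(0)=C₂(0)=0 gives C₂(t) = C_in[1 − (τ₁ e^(−t/τ₁) − τ₂ e^(−t/τ₂))/(τ₁ − τ₂)].
At t = 49.8: e^(−t/τ₁) = 0.25127, e^(−t/τ₂) = 0.11135.
C₂ = 2.41·[1 − (36.054·0.25127 − 22.687·0.11135)/(13.367)] = 2.41·0.51127 = 1.2322 g/L.

1.23 g/L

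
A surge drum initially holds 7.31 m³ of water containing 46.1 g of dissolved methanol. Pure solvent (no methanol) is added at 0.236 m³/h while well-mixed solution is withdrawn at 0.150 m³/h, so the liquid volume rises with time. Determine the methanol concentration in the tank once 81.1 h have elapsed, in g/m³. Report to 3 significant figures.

Total volume: dV/dt = Q_in − Q_out = 0.086000 m³/h, so V(t) = 7.31 + 0.086000 t and V(81.1) = 14.285 m³.
No methanol enters, so dm/dt = −Q_out · (m/V).
dm/m = −Q_out dt/(V₀ + 0.086000 t); integrating gives ln(m/m₀) = −(Q_out/(Q_in−Q_out)) ln(V/V₀).
m = m₀ (V₀/V)^(Q_out/(Q_in−Q_out)) = 46.1 × (7.31/14.285)^(1.7442) = 14.329 g.
C = m/V = 14.329/14.285 = 1.0031 g/m³.

1.00 g/m³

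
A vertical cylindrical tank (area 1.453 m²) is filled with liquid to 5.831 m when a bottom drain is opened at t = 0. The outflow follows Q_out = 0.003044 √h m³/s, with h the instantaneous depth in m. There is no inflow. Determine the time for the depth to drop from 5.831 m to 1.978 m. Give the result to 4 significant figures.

Mass balance (ρ constant): A dh/dt = −0.003044 √h.
∫ h^(−1/2) dh = −(0.003044/A) ∫ dt, giving 2√h = 2√h₀ − (0.003044/A) t.
t = 2A(√h₀ − √h)/0.003044 = 2·1.453·(√5.831 − √1.978)/0.003044
  = 2.90600 × (2.41475 − 1.40641) / 0.003044 = 962.620 s.

962.6 s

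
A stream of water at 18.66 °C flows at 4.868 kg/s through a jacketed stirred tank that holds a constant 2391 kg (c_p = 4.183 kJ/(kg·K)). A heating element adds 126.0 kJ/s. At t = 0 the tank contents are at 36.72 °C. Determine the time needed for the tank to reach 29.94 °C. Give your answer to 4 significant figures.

415.8 s

M c_p dT/dt = ṁ c_p (T_in − T) + Q̇.
τ = M/ṁ = 491.167 s; T_ss = T_in + Q̇/(ṁ c_p) = 24.8477 °C.
T(t) = T_ss + (T₀ − T_ss) e^(−t/τ). Set T = 29.94:
e^(−t/τ) = (29.94 − 24.8477)/(36.72 − 24.8477) = 0.428921
t = −491.167 · ln(0.428921) = 415.764 s.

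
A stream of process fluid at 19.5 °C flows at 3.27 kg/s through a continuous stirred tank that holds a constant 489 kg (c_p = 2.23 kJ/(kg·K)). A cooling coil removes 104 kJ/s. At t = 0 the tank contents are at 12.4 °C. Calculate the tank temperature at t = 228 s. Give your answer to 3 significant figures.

Energy balance: M c_p dT/dt = ṁ c_p (T_in − T) − 104.
τ = M/ṁ = 149.54 s; T_ss = T_in − Q̇/(ṁ c_p) = 19.5 − 104/(3.27·2.23) = 5.2380 °C.
This is linear first-order; T(t) = T_ss + (T₀ − T_ss) e^(−t/τ).
T(228) = 5.2380 + (7.1620)·e^(−228/149.54) = 5.2380 + (7.1620)·0.21769 = 6.7971 °C.

6.80 °C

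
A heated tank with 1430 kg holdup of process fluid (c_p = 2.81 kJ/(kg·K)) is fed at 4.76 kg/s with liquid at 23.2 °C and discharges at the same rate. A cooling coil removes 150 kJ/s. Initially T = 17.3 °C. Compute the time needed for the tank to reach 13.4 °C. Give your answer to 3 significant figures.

398 s

Heat balance on the well-mixed liquid: M c_p dT/dt = ṁ c_p (T_in − T) − 150.
τ = M/ṁ = 300.42 s; T_ss = T_in − Q̇/(ṁ c_p) = 11.986 °C.
T(t) = T_ss + (T₀ − T_ss) e^(−t/τ). Set T = 13.4:
e^(−t/τ) = (13.4 − 11.986)/(17.3 − 11.986) = 0.26615
t = −300.42 · ln(0.26615) = 397.66 s.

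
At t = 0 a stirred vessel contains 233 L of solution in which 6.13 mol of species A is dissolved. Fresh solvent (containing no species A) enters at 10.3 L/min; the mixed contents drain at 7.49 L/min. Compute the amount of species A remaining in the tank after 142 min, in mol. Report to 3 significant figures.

0.429 mol

Let m(t) be the amount of species A. Volume: V(t) = V₀ + (Q_in − Q_out) t = 233 + 2.8100 t; V(142) = 632.02 L.
Solute balance: dm/dt = 0 − Q_out C = −Q_out m/V(t).
Separate: dm/m = −Q_out dt/V(t) ⇒ ln(m/m₀) = −(Q_out/(Q_in−Q_out)) ln(V/V₀).
m = m₀ (V₀/V)^(Q_out/(Q_in−Q_out)) = 6.13 × (233/632.02)^(2.6655) = 0.42885 mol.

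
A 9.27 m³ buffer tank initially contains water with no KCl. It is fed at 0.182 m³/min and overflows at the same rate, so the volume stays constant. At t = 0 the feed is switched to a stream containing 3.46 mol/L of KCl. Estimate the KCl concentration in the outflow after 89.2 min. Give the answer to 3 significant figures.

2.86 mol/L

Accumulation = in − out for the solute gives V dC/dt = Q(C_in − C).
So dC/dt = (C_in − C)/τ with τ = V/Q = 9.27/0.182 = 50.934 min.
Integrating: C(t) = C_in + (C₀ − C_in) e^(−t/τ).
C(89.2) = 3.46 + (0 − 3.46)·e^(−89.2/50.934) = 3.46 + (-3.4600)·0.17355 = 2.8595 mol/L.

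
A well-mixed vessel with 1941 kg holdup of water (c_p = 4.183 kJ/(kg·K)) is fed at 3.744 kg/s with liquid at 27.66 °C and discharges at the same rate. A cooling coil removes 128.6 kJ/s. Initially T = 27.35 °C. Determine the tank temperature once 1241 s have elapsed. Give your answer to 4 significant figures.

M c_p dT/dt = ṁ c_p (T_in − T) − Q̇.
τ = M/ṁ = 518.429 s; T_ss = T_in − Q̇/(ṁ c_p) = 27.66 − 128.6/(3.744·4.183) = 19.4486 °C.
Solution: T(t) = T_ss + (T₀ − T_ss) e^(−t/τ).
T(1241) = 19.4486 + (7.90140)·e^(−1241/518.429) = 19.4486 + (7.90140)·0.0912851 = 20.1699 °C.

20.17 °C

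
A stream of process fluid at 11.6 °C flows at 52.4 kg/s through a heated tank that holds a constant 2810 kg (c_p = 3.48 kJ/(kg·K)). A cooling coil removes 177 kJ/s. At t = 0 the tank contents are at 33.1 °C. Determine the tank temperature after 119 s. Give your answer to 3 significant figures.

M c_p dT/dt = ṁ c_p (T_in − T) − Q̇.
τ = M/ṁ = 53.626 s; T_ss = T_in − Q̇/(ṁ c_p) = 11.6 − 177/(52.4·3.48) = 10.629 °C.
T approaches T_ss exponentially: T(t) = T_ss + (T₀ − T_ss) e^(−t/τ).
T(119) = 10.629 + (22.471)·e^(−119/53.626) = 10.629 + (22.471)·0.10871 = 13.072 °C.

13.1 °C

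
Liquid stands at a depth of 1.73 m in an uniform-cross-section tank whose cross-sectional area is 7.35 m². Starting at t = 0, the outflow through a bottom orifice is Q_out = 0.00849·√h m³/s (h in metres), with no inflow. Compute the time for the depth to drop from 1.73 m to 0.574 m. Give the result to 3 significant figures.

966 s

A dh/dt = −Q_out = −0.00849 √h.
∫ h^(−1/2) dh = −(0.00849/A) ∫ dt, giving 2√h = 2√h₀ − (0.00849/A) t.
t = 2A(√h₀ − √h)/0.00849 = 2·7.35·(√1.73 − √0.574)/0.00849
  = 14.700 × (1.3153 − 0.75763) / 0.00849 = 965.57 s.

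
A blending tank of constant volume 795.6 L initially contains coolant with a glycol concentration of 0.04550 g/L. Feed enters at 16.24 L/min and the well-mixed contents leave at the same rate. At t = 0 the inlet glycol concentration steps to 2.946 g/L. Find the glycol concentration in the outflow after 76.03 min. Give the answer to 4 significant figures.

Accumulation = in − out for the solute gives V dC/dt = Q(C_in − C).
So dC/dt = (C_in − C)/τ with τ = V/Q = 795.6/16.24 = 48.9901 min.
Integrating: C(t) = C_in + (C₀ − C_in) e^(−t/τ).
C(76.03) = 2.946 + (0.04550 − 2.946)·e^(−76.03/48.9901) = 2.946 + (-2.90050)·0.211836 = 2.33157 g/L.

2.332 g/L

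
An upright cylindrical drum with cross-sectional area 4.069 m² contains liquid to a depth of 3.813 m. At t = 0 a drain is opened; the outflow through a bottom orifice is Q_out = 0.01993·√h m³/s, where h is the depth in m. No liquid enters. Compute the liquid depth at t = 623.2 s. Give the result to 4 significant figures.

Unsteady balance on liquid volume: A dh/dt = −0.01993 √h.
This is separable: 2 d(√h)/dt = −0.01993/A, so √h = √h₀ − (0.01993/(2A)) t.
√h = √3.813 − 0.01993·623.2/(2·4.069) = 1.95269 − 1.52622 = 0.426471.
h = 0.426471² = 0.181877 m.

0.1819 m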